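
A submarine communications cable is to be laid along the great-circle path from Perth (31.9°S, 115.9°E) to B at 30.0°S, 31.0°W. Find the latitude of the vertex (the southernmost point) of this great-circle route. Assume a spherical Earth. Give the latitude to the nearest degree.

≈ 65°S

The great circle lies in the plane with unit normal n̂ = (p₁ × p₂)/|p₁ × p₂|.
Here n̂_z ≈ -0.429; the vertex latitude is φ_max = arccos|n̂_z| ≈ 64.6°.
Check via Clairaut: cos φ_max = |cos φ₁| · sin C = cos(31.9°)·sin(149.7°) ≈ 0.429, again giving ≈ 64.6°.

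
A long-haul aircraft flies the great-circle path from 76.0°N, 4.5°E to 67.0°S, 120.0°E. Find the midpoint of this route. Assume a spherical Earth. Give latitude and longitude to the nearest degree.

≈ 8°N, 83°E

Write both endpoints as unit vectors p₁, p₂ with components (cos φ cos λ, cos φ sin λ, sin φ).
The central angle between the endpoints is δ = arccos(p₁·p₂) ≈ 2.776 rad (159.0°).
Interpolate at f = 1/2 with slerp weights a = sin((1−f)δ)/sin δ ≈ 2.749, b = sin(fδ)/sin δ ≈ 2.749.
p = a·p₁ + b·p₂ ≈ (0.126, 0.983, 0.137); φ = arcsin(p_z) ≈ 7.87°, λ = atan2(p_y, p_x) ≈ 82.70°.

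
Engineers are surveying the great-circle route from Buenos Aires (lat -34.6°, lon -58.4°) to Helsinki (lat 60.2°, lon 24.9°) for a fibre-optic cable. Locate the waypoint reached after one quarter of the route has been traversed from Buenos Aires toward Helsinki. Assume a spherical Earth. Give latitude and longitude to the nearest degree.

≈ lat -9°, lon -43°

The haversine formula gives a central angle δ ≈ 2.032 rad (116.4°) between the endpoints.
Interpolate at f = 1/4 with slerp weights a = sin((1−f)δ)/sin δ ≈ 1.115, b = sin(fδ)/sin δ ≈ 0.543.
p = a·p₁ + b·p₂ ≈ (0.726, -0.668, -0.162); φ = arcsin(p_z) ≈ -9.33°, λ = atan2(p_y, p_x) ≈ -42.63°.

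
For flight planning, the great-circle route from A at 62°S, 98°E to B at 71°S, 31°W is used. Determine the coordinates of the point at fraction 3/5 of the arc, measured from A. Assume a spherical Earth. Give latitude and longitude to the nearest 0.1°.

The haversine formula gives a central angle δ ≈ 0.740 rad (42.4°) between the endpoints.
Interpolate at f = 3/5 with slerp weights a = sin((1−f)δ)/sin δ ≈ 0.433, b = sin(fδ)/sin δ ≈ 0.637.
p = a·p₁ + b·p₂ ≈ (0.150, 0.094, -0.984); φ = arcsin(p_z) ≈ -79.82°, λ = atan2(p_y, p_x) ≈ 32.24°.

≈ 79.8°S, 32.2°E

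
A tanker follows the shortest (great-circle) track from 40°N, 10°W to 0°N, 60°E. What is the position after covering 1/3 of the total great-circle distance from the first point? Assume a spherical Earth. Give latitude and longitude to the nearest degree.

Write both endpoints as unit vectors p₁, p₂ with components (cos φ cos λ, cos φ sin λ, sin φ).
The central angle between the endpoints is δ = arccos(p₁·p₂) ≈ 1.306 rad (74.8°).
Interpolate at f = 1/3 with slerp weights a = sin((1−f)δ)/sin δ ≈ 0.792, b = sin(fδ)/sin δ ≈ 0.437.
p = a·p₁ + b·p₂ ≈ (0.816, 0.273, 0.509); φ = arcsin(p_z) ≈ 30.62°, λ = atan2(p_y, p_x) ≈ 18.49°.

≈ 31°N, 18°E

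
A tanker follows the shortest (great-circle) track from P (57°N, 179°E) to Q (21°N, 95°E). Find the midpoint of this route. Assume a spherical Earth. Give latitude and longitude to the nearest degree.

≈ (47°N, 124°E)

The haversine formula gives a central angle δ ≈ 1.209 rad (69.3°) between the endpoints.
Interpolate at f = 1/2 with slerp weights a = sin((1−f)δ)/sin δ ≈ 0.608, b = sin(fδ)/sin δ ≈ 0.608.
p = a·p₁ + b·p₂ ≈ (-0.380, 0.571, 0.727); φ = arcsin(p_z) ≈ 46.68°, λ = atan2(p_y, p_x) ≈ 123.67°.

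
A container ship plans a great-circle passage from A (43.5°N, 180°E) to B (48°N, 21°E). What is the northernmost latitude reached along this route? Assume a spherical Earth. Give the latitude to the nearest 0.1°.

The great circle lies in the plane with unit normal n̂ = (p₁ × p₂)/|p₁ × p₂|.
Here n̂_z ≈ -0.174; the vertex latitude is φ_max = arccos|n̂_z| ≈ 80.0°.
Check via Clairaut: cos φ_max = |cos φ₁| · sin C = cos(43.5°)·sin(13.9°) ≈ 0.174, again giving ≈ 80.0°.

≈ 80.0°N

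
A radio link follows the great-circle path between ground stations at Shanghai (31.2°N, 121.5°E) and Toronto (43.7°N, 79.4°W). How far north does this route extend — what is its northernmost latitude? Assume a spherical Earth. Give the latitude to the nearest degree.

The great circle lies in the plane with unit normal n̂ = (p₁ × p₂)/|p₁ × p₂|.
Here n̂_z ≈ +0.226; the vertex latitude is φ_max = arccos|n̂_z| ≈ 76.9°.
Check via Clairaut: cos φ_max = |cos φ₁| · sin C = cos(31.2°)·sin(15.3°) ≈ 0.226, again giving ≈ 76.9°.

≈ 77°N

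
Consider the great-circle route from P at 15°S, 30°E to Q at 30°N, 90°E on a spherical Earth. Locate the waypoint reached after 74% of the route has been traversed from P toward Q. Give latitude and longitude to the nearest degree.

≈ 20°N, 72°E

Write both endpoints as unit vectors p₁, p₂ with components (cos φ cos λ, cos φ sin λ, sin φ).
The central angle between the endpoints is δ = arccos(p₁·p₂) ≈ 1.278 rad (73.2°).
Interpolate at f = 0.74 with slerp weights a = sin((1−f)δ)/sin δ ≈ 0.341, b = sin(fδ)/sin δ ≈ 0.847.
p = a·p₁ + b·p₂ ≈ (0.285, 0.898, 0.335); φ = arcsin(p_z) ≈ 19.59°, λ = atan2(p_y, p_x) ≈ 72.39°.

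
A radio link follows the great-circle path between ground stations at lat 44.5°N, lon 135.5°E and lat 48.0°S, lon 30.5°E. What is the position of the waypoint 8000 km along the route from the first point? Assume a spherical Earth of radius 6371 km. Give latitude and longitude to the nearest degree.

≈ lat 8°S, lon 81°E

Write both endpoints as unit vectors p₁, p₂ with components (cos φ cos λ, cos φ sin λ, sin φ).
The central angle between the endpoints is δ = arccos(p₁·p₂) ≈ 2.271 rad (130.1°). The total great-circle distance is δ·R ≈ 2.271 × 6371 ≈ 14469 km, so the target fraction is f = 8000/14469 ≈ 0.553.
Interpolate at f ≈ 0.553 with slerp weights a = sin((1−f)δ)/sin δ ≈ 1.111, b = sin(fδ)/sin δ ≈ 1.243.
p = a·p₁ + b·p₂ ≈ (0.152, 0.978, -0.145); φ = arcsin(p_z) ≈ -8.35°, λ = atan2(p_y, p_x) ≈ 81.19°.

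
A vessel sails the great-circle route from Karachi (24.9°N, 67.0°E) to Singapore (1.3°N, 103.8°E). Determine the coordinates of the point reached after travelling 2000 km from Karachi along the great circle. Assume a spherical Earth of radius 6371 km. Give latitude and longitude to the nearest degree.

≈ 16°N, 83°E

Convert each endpoint to a unit vector on the sphere (x = cos φ cos λ, y = cos φ sin λ, z = sin φ).
The central angle between the endpoints is δ = arccos(p₁·p₂) ≈ 0.744 rad (42.6°). The total great-circle distance is δ·R ≈ 0.744 × 6371 ≈ 4741 km, so the target fraction is f = 2000/4741 ≈ 0.422.
Interpolate at f ≈ 0.422 with slerp weights a = sin((1−f)δ)/sin δ ≈ 0.616, b = sin(fδ)/sin δ ≈ 0.456.
p = a·p₁ + b·p₂ ≈ (0.110, 0.957, 0.270); φ = arcsin(p_z) ≈ 15.64°, λ = atan2(p_y, p_x) ≈ 83.47°.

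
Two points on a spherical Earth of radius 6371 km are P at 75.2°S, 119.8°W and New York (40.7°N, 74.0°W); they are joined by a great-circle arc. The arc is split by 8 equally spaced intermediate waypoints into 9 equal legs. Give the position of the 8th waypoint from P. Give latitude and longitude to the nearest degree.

Convert each endpoint to a unit vector on the sphere (x = cos φ cos λ, y = cos φ sin λ, z = sin φ).
The central angle between the endpoints is δ = arccos(p₁·p₂) ≈ 2.089 rad (119.7°).
Interpolate at f = 8/9 with slerp weights a = sin((1−f)δ)/sin δ ≈ 0.265, b = sin(fδ)/sin δ ≈ 1.104.
p = a·p₁ + b·p₂ ≈ (0.197, -0.864, 0.464); φ = arcsin(p_z) ≈ 27.65°, λ = atan2(p_y, p_x) ≈ -77.14°.

≈ 28°N, 77°W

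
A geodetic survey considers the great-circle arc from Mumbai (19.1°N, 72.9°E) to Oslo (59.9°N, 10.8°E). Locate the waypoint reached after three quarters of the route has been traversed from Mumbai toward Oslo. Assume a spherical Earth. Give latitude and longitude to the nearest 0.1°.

≈ 53.4°N, 35.5°E

From cos δ = sin φ₁ sin φ₂ + cos φ₁ cos φ₂ cos Δλ, the central angle is δ ≈ 1.042 rad (59.7°).
Interpolate at f = 3/4 with slerp weights a = sin((1−f)δ)/sin δ ≈ 0.298, b = sin(fδ)/sin δ ≈ 0.816.
p = a·p₁ + b·p₂ ≈ (0.485, 0.346, 0.803); φ = arcsin(p_z) ≈ 53.45°, λ = atan2(p_y, p_x) ≈ 35.52°.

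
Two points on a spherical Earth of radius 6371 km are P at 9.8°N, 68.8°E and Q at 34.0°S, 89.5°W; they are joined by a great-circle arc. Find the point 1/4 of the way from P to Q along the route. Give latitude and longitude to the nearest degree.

From cos δ = sin φ₁ sin φ₂ + cos φ₁ cos φ₂ cos Δλ, the central angle is δ ≈ 2.595 rad (148.7°).
Interpolate at f = 1/4 with slerp weights a = sin((1−f)δ)/sin δ ≈ 1.790, b = sin(fδ)/sin δ ≈ 1.162.
p = a·p₁ + b·p₂ ≈ (0.646, 0.681, -0.345); φ = arcsin(p_z) ≈ -20.20°, λ = atan2(p_y, p_x) ≈ 46.49°.

≈ 20°S, 46°E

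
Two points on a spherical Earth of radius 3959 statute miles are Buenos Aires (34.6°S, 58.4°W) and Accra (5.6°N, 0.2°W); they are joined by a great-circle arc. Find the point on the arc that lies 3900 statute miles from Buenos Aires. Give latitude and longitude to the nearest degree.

≈ 2°S, 9°W

The haversine formula gives a central angle δ ≈ 1.185 rad (67.9°) between the endpoints. The total great-circle distance is δ·R ≈ 1.185 × 3959 ≈ 4692 mi, so the target fraction is f = 3900/4692 ≈ 0.831.
Interpolate at f ≈ 0.831 with slerp weights a = sin((1−f)δ)/sin δ ≈ 0.214, b = sin(fδ)/sin δ ≈ 0.899.
p = a·p₁ + b·p₂ ≈ (0.988, -0.153, -0.034); φ = arcsin(p_z) ≈ -1.95°, λ = atan2(p_y, p_x) ≈ -8.83°.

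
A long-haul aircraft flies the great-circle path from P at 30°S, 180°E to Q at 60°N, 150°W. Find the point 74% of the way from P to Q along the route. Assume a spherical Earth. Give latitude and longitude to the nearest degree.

≈ 37°N, 163°W

The haversine formula gives a central angle δ ≈ 1.629 rad (93.3°) between the endpoints.
Interpolate at f = 0.74 with slerp weights a = sin((1−f)δ)/sin δ ≈ 0.412, b = sin(fδ)/sin δ ≈ 0.936.
p = a·p₁ + b·p₂ ≈ (-0.762, -0.234, 0.604); φ = arcsin(p_z) ≈ 37.18°, λ = atan2(p_y, p_x) ≈ -162.93°.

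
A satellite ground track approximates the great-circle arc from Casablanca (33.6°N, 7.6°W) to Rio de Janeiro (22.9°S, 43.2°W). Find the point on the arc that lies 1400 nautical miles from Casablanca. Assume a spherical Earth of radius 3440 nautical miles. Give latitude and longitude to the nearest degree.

≈ (14°N, 21°W)

Write both endpoints as unit vectors p₁, p₂ with components (cos φ cos λ, cos φ sin λ, sin φ).
The central angle between the endpoints is δ = arccos(p₁·p₂) ≈ 1.150 rad (65.9°). The total great-circle distance is δ·R ≈ 1.150 × 3440 ≈ 3956 nmi, so the target fraction is f = 1400/3956 ≈ 0.354.
Interpolate at f ≈ 0.354 with slerp weights a = sin((1−f)δ)/sin δ ≈ 0.741, b = sin(fδ)/sin δ ≈ 0.434.
p = a·p₁ + b·p₂ ≈ (0.903, -0.355, 0.241); φ = arcsin(p_z) ≈ 13.97°, λ = atan2(p_y, p_x) ≈ -21.47°.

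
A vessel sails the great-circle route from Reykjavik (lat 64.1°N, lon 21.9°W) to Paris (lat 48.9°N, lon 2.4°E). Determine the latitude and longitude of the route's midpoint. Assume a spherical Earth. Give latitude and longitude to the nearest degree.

The haversine formula gives a central angle δ ≈ 0.349 rad (20.0°) between the endpoints.
Interpolate at f = 1/2 with slerp weights a = sin((1−f)δ)/sin δ ≈ 0.508, b = sin(fδ)/sin δ ≈ 0.508.
p = a·p₁ + b·p₂ ≈ (0.539, -0.069, 0.839); φ = arcsin(p_z) ≈ 57.07°, λ = atan2(p_y, p_x) ≈ -7.26°.

≈ lat 57°N, lon 7°W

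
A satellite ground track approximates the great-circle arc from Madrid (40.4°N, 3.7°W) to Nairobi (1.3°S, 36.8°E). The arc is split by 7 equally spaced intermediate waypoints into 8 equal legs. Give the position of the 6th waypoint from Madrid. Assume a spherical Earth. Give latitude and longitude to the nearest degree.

≈ 10°N, 28°E

Convert each endpoint to a unit vector on the sphere (x = cos φ cos λ, y = cos φ sin λ, z = sin φ).
The central angle between the endpoints is δ = arccos(p₁·p₂) ≈ 0.971 rad (55.7°).
Interpolate at f = 6/8 with slerp weights a = sin((1−f)δ)/sin δ ≈ 0.291, b = sin(fδ)/sin δ ≈ 0.806.
p = a·p₁ + b·p₂ ≈ (0.867, 0.469, 0.170); φ = arcsin(p_z) ≈ 9.81°, λ = atan2(p_y, p_x) ≈ 28.39°.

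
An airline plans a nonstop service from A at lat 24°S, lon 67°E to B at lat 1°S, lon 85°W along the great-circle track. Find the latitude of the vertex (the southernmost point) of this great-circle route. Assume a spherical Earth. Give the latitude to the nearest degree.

≈ 44°S

The great circle lies in the plane with unit normal n̂ = (p₁ × p₂)/|p₁ × p₂|.
Here n̂_z ≈ -0.714; the vertex latitude is φ_max = arccos|n̂_z| ≈ 44.5°.
Check via Clairaut: cos φ_max = |cos φ₁| · sin C = cos(24.0°)·sin(128.6°) ≈ 0.714, again giving ≈ 44.5°.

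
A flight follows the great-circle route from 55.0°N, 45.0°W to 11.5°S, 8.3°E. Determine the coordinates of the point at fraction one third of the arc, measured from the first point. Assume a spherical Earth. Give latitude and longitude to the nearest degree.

Write both endpoints as unit vectors p₁, p₂ with components (cos φ cos λ, cos φ sin λ, sin φ).
The central angle between the endpoints is δ = arccos(p₁·p₂) ≈ 1.397 rad (80.1°).
Interpolate at f = 1/3 with slerp weights a = sin((1−f)δ)/sin δ ≈ 0.815, b = sin(fδ)/sin δ ≈ 0.456.
p = a·p₁ + b·p₂ ≈ (0.773, -0.266, 0.577); φ = arcsin(p_z) ≈ 35.21°, λ = atan2(p_y, p_x) ≈ -19.00°.

≈ 35°N, 19°W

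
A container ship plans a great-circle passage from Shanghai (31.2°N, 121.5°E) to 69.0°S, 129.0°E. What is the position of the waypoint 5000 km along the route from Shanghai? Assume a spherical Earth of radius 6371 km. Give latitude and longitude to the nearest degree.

Write both endpoints as unit vectors p₁, p₂ with components (cos φ cos λ, cos φ sin λ, sin φ).
The central angle between the endpoints is δ = arccos(p₁·p₂) ≈ 1.751 rad (100.4°). The total great-circle distance is δ·R ≈ 1.751 × 6371 ≈ 11159 km, so the target fraction is f = 5000/11159 ≈ 0.448.
Interpolate at f ≈ 0.448 with slerp weights a = sin((1−f)δ)/sin δ ≈ 0.837, b = sin(fδ)/sin δ ≈ 0.718.
p = a·p₁ + b·p₂ ≈ (-0.536, 0.810, -0.237); φ = arcsin(p_z) ≈ -13.73°, λ = atan2(p_y, p_x) ≈ 123.48°.

≈ 14°S, 123°E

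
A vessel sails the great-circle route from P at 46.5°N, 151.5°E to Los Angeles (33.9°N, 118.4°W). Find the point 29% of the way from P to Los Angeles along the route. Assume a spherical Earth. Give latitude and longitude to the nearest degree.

≈ 51°N, 180°E

From cos δ = sin φ₁ sin φ₂ + cos φ₁ cos φ₂ cos Δλ, the central angle is δ ≈ 1.155 rad (66.2°).
Interpolate at f = 0.29 with slerp weights a = sin((1−f)δ)/sin δ ≈ 0.799, b = sin(fδ)/sin δ ≈ 0.359.
p = a·p₁ + b·p₂ ≈ (-0.625, 0.000, 0.780); φ = arcsin(p_z) ≈ 51.29°, λ = atan2(p_y, p_x) ≈ 179.99°.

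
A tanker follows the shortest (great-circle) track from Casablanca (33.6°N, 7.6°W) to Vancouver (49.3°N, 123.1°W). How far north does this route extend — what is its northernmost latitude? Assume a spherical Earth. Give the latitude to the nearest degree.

The great circle lies in the plane with unit normal n̂ = (p₁ × p₂)/|p₁ × p₂|.
Here n̂_z ≈ -0.499; the vertex latitude is φ_max = arccos|n̂_z| ≈ 60.1°.
Check via Clairaut: cos φ_max = |cos φ₁| · sin C = cos(33.6°)·sin(36.8°) ≈ 0.499, again giving ≈ 60.1°.

≈ 60°N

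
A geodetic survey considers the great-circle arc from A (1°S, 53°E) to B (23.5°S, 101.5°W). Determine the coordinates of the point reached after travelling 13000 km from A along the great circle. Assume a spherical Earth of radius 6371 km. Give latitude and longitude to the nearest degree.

Convert each endpoint to a unit vector on the sphere (x = cos φ cos λ, y = cos φ sin λ, z = sin φ).
The central angle between the endpoints is δ = arccos(p₁·p₂) ≈ 2.533 rad (145.1°). The total great-circle distance is δ·R ≈ 2.533 × 6371 ≈ 16140 km, so the target fraction is f = 13000/16140 ≈ 0.805.
Interpolate at f ≈ 0.805 with slerp weights a = sin((1−f)δ)/sin δ ≈ 0.828, b = sin(fδ)/sin δ ≈ 1.560.
p = a·p₁ + b·p₂ ≈ (0.213, -0.741, -0.637); φ = arcsin(p_z) ≈ -39.54°, λ = atan2(p_y, p_x) ≈ -73.97°.

≈ (40°S, 74°W)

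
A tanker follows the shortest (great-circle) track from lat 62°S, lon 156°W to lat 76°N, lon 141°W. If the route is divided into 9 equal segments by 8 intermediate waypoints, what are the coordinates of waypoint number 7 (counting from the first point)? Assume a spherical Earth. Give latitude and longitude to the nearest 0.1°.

≈ lat 45.4°N, lon 148.7°W

Convert each endpoint to a unit vector on the sphere (x = cos φ cos λ, y = cos φ sin λ, z = sin φ).
The central angle between the endpoints is δ = arccos(p₁·p₂) ≈ 2.414 rad (138.3°).
Interpolate at f = 7/9 with slerp weights a = sin((1−f)δ)/sin δ ≈ 0.769, b = sin(fδ)/sin δ ≈ 1.434.
p = a·p₁ + b·p₂ ≈ (-0.599, -0.365, 0.712); φ = arcsin(p_z) ≈ 45.43°, λ = atan2(p_y, p_x) ≈ -148.65°.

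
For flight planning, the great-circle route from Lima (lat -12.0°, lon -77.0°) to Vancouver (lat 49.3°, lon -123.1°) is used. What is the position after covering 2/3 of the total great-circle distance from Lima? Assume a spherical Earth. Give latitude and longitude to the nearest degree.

Convert each endpoint to a unit vector on the sphere (x = cos φ cos λ, y = cos φ sin λ, z = sin φ).
The central angle between the endpoints is δ = arccos(p₁·p₂) ≈ 1.282 rad (73.5°).
Interpolate at f = 2/3 with slerp weights a = sin((1−f)δ)/sin δ ≈ 0.432, b = sin(fδ)/sin δ ≈ 0.787.
p = a·p₁ + b·p₂ ≈ (-0.185, -0.842, 0.507); φ = arcsin(p_z) ≈ 30.45°, λ = atan2(p_y, p_x) ≈ -102.40°.

≈ lat 30°, lon -102°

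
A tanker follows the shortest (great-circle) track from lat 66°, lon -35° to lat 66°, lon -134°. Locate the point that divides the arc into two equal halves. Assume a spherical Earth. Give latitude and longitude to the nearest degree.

Write both endpoints as unit vectors p₁, p₂ with components (cos φ cos λ, cos φ sin λ, sin φ).
The central angle between the endpoints is δ = arccos(p₁·p₂) ≈ 0.629 rad (36.0°).
Interpolate at f = 1/2 with slerp weights a = sin((1−f)δ)/sin δ ≈ 0.526, b = sin(fδ)/sin δ ≈ 0.526.
p = a·p₁ + b·p₂ ≈ (0.027, -0.276, 0.961); φ = arcsin(p_z) ≈ 73.87°, λ = atan2(p_y, p_x) ≈ -84.50°.

≈ lat 74°, lon -85°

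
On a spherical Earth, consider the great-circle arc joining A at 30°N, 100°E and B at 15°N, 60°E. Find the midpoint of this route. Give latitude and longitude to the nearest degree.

≈ 24°N, 79°E

Convert each endpoint to a unit vector on the sphere (x = cos φ cos λ, y = cos φ sin λ, z = sin φ).
The central angle between the endpoints is δ = arccos(p₁·p₂) ≈ 0.692 rad (39.6°).
Interpolate at f = 1/2 with slerp weights a = sin((1−f)δ)/sin δ ≈ 0.531, b = sin(fδ)/sin δ ≈ 0.531.
p = a·p₁ + b·p₂ ≈ (0.177, 0.898, 0.403); φ = arcsin(p_z) ≈ 23.78°, λ = atan2(p_y, p_x) ≈ 78.86°.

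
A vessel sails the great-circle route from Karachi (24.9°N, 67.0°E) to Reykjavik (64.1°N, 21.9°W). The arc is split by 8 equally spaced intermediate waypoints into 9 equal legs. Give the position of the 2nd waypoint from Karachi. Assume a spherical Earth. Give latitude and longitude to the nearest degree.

Convert each endpoint to a unit vector on the sphere (x = cos φ cos λ, y = cos φ sin λ, z = sin φ).
The central angle between the endpoints is δ = arccos(p₁·p₂) ≈ 1.174 rad (67.3°).
Interpolate at f = 2/9 with slerp weights a = sin((1−f)δ)/sin δ ≈ 0.858, b = sin(fδ)/sin δ ≈ 0.280.
p = a·p₁ + b·p₂ ≈ (0.417, 0.671, 0.613); φ = arcsin(p_z) ≈ 37.80°, λ = atan2(p_y, p_x) ≈ 58.11°.

≈ 38°N, 58°E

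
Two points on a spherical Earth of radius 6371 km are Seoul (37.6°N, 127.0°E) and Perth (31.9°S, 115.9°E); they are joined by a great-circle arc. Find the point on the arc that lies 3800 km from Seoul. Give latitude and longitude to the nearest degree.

Write both endpoints as unit vectors p₁, p₂ with components (cos φ cos λ, cos φ sin λ, sin φ).
The central angle between the endpoints is δ = arccos(p₁·p₂) ≈ 1.226 rad (70.3°). The total great-circle distance is δ·R ≈ 1.226 × 6371 ≈ 7813 km, so the target fraction is f = 3800/7813 ≈ 0.486.
Interpolate at f ≈ 0.486 with slerp weights a = sin((1−f)δ)/sin δ ≈ 0.626, b = sin(fδ)/sin δ ≈ 0.597.
p = a·p₁ + b·p₂ ≈ (-0.520, 0.852, 0.067); φ = arcsin(p_z) ≈ 3.81°, λ = atan2(p_y, p_x) ≈ 121.39°.

≈ 4°N, 121°E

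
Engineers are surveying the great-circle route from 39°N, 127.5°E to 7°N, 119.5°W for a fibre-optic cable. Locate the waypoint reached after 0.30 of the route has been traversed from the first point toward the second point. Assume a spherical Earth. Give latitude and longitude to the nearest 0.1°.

Write both endpoints as unit vectors p₁, p₂ with components (cos φ cos λ, cos φ sin λ, sin φ).
The central angle between the endpoints is δ = arccos(p₁·p₂) ≈ 1.797 rad (103.0°).
Interpolate at f = 0.30 with slerp weights a = sin((1−f)δ)/sin δ ≈ 0.977, b = sin(fδ)/sin δ ≈ 0.527.
p = a·p₁ + b·p₂ ≈ (-0.720, 0.147, 0.679); φ = arcsin(p_z) ≈ 42.75°, λ = atan2(p_y, p_x) ≈ 168.46°.

≈ 42.7°N, 168.5°E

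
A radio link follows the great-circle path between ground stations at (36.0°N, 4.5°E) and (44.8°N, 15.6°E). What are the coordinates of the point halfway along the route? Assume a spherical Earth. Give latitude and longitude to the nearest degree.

The haversine formula gives a central angle δ ≈ 0.213 rad (12.2°) between the endpoints.
Interpolate at f = 1/2 with slerp weights a = sin((1−f)δ)/sin δ ≈ 0.503, b = sin(fδ)/sin δ ≈ 0.503.
p = a·p₁ + b·p₂ ≈ (0.749, 0.128, 0.650); φ = arcsin(p_z) ≈ 40.53°, λ = atan2(p_y, p_x) ≈ 9.69°.

≈ (41°N, 10°E)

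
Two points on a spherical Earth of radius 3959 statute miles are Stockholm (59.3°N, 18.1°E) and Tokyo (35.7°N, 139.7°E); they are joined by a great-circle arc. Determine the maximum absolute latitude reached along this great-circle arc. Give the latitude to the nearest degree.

The great circle lies in the plane with unit normal n̂ = (p₁ × p₂)/|p₁ × p₂|.
Here n̂_z ≈ +0.368; the vertex latitude is φ_max = arccos|n̂_z| ≈ 68.4°.
Check via Clairaut: cos φ_max = |cos φ₁| · sin C = cos(59.3°)·sin(46.2°) ≈ 0.368, again giving ≈ 68.4°.

≈ 68°N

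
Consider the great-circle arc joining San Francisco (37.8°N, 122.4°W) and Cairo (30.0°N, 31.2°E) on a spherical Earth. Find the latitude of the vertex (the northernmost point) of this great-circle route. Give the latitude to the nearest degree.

The great circle lies in the plane with unit normal n̂ = (p₁ × p₂)/|p₁ × p₂|.
Here n̂_z ≈ +0.320; the vertex latitude is φ_max = arccos|n̂_z| ≈ 71.4°.
Check via Clairaut: cos φ_max = |cos φ₁| · sin C = cos(37.8°)·sin(23.9°) ≈ 0.320, again giving ≈ 71.4°.

≈ 71°N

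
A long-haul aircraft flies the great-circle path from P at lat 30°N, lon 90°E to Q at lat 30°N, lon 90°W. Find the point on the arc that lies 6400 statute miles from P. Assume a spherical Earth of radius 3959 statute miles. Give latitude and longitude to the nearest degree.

Convert each endpoint to a unit vector on the sphere (x = cos φ cos λ, y = cos φ sin λ, z = sin φ).
The central angle between the endpoints is δ = arccos(p₁·p₂) ≈ 2.094 rad (120.0°). The total great-circle distance is δ·R ≈ 2.094 × 3959 ≈ 8292 mi, so the target fraction is f = 6400/8292 ≈ 0.772.
Interpolate at f ≈ 0.772 with slerp weights a = sin((1−f)δ)/sin δ ≈ 0.531, b = sin(fδ)/sin δ ≈ 1.153.
p = a·p₁ + b·p₂ ≈ (0.000, -0.539, 0.842); φ = arcsin(p_z) ≈ 57.38°, λ = atan2(p_y, p_x) ≈ -90.00°.

≈ lat 57°N, lon 90°W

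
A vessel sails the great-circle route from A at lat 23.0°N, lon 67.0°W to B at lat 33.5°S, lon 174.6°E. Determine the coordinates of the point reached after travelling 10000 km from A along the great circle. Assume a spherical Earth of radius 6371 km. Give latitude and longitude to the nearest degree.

≈ lat 24°S, lon 146°W

Write both endpoints as unit vectors p₁, p₂ with components (cos φ cos λ, cos φ sin λ, sin φ).
The central angle between the endpoints is δ = arccos(p₁·p₂) ≈ 2.190 rad (125.5°). The total great-circle distance is δ·R ≈ 2.190 × 6371 ≈ 13955 km, so the target fraction is f = 10000/13955 ≈ 0.717.
Interpolate at f ≈ 0.717 with slerp weights a = sin((1−f)δ)/sin δ ≈ 0.715, b = sin(fδ)/sin δ ≈ 1.228.
p = a·p₁ + b·p₂ ≈ (-0.763, -0.509, -0.399); φ = arcsin(p_z) ≈ -23.50°, λ = atan2(p_y, p_x) ≈ -146.28°.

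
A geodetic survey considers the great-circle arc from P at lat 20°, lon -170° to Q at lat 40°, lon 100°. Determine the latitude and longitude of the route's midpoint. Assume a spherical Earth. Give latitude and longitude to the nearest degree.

Write both endpoints as unit vectors p₁, p₂ with components (cos φ cos λ, cos φ sin λ, sin φ).
The central angle between the endpoints is δ = arccos(p₁·p₂) ≈ 1.349 rad (77.3°).
Interpolate at f = 1/2 with slerp weights a = sin((1−f)δ)/sin δ ≈ 0.640, b = sin(fδ)/sin δ ≈ 0.640.
p = a·p₁ + b·p₂ ≈ (-0.678, 0.379, 0.630); φ = arcsin(p_z) ≈ 39.09°, λ = atan2(p_y, p_x) ≈ 150.81°.

≈ lat 39°, lon 151°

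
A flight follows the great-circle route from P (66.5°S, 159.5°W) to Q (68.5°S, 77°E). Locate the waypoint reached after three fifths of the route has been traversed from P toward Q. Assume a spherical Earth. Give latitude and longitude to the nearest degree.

The haversine formula gives a central angle δ ≈ 0.688 rad (39.4°) between the endpoints.
Interpolate at f = 3/5 with slerp weights a = sin((1−f)δ)/sin δ ≈ 0.428, b = sin(fδ)/sin δ ≈ 0.632.
p = a·p₁ + b·p₂ ≈ (-0.108, 0.166, -0.980); φ = arcsin(p_z) ≈ -78.59°, λ = atan2(p_y, p_x) ≈ 123.01°.

≈ (79°S, 123°E)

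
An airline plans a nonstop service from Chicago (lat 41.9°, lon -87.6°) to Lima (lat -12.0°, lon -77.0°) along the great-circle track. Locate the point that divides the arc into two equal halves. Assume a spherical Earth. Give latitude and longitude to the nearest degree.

≈ lat 15°, lon -82°

Convert each endpoint to a unit vector on the sphere (x = cos φ cos λ, y = cos φ sin λ, z = sin φ).
The central angle between the endpoints is δ = arccos(p₁·p₂) ≈ 0.956 rad (54.8°).
Interpolate at f = 1/2 with slerp weights a = sin((1−f)δ)/sin δ ≈ 0.563, b = sin(fδ)/sin δ ≈ 0.563.
p = a·p₁ + b·p₂ ≈ (0.141, -0.955, 0.259); φ = arcsin(p_z) ≈ 15.01°, λ = atan2(p_y, p_x) ≈ -81.58°.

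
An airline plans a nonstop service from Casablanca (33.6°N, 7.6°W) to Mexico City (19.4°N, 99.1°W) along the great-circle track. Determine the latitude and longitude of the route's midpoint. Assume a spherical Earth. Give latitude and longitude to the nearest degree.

≈ 35°N, 57°W

Write both endpoints as unit vectors p₁, p₂ with components (cos φ cos λ, cos φ sin λ, sin φ).
The central angle between the endpoints is δ = arccos(p₁·p₂) ≈ 1.407 rad (80.6°).
Interpolate at f = 1/2 with slerp weights a = sin((1−f)δ)/sin δ ≈ 0.656, b = sin(fδ)/sin δ ≈ 0.656.
p = a·p₁ + b·p₂ ≈ (0.443, -0.683, 0.581); φ = arcsin(p_z) ≈ 35.49°, λ = atan2(p_y, p_x) ≈ -57.00°.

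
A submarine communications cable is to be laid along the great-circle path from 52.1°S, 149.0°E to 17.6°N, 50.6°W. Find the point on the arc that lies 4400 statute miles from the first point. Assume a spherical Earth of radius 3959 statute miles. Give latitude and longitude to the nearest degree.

≈ 55°S, 86°W

Convert each endpoint to a unit vector on the sphere (x = cos φ cos λ, y = cos φ sin λ, z = sin φ).
The central angle between the endpoints is δ = arccos(p₁·p₂) ≈ 2.482 rad (142.2°). The total great-circle distance is δ·R ≈ 2.482 × 3959 ≈ 9826 mi, so the target fraction is f = 4400/9826 ≈ 0.448.
Interpolate at f ≈ 0.448 with slerp weights a = sin((1−f)δ)/sin δ ≈ 1.599, b = sin(fδ)/sin δ ≈ 1.463.
p = a·p₁ + b·p₂ ≈ (0.043, -0.571, -0.820); φ = arcsin(p_z) ≈ -55.05°, λ = atan2(p_y, p_x) ≈ -85.71°.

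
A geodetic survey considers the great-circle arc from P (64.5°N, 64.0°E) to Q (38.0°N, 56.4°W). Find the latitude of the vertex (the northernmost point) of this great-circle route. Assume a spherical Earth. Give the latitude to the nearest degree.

The great circle lies in the plane with unit normal n̂ = (p₁ × p₂)/|p₁ × p₂|.
Here n̂_z ≈ -0.317; the vertex latitude is φ_max = arccos|n̂_z| ≈ 71.5°.
Check via Clairaut: cos φ_max = |cos φ₁| · sin C = cos(64.5°)·sin(47.4°) ≈ 0.317, again giving ≈ 71.5°.

≈ 72°N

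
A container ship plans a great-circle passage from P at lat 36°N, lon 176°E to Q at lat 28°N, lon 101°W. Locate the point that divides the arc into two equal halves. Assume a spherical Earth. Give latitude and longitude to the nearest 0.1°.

Write both endpoints as unit vectors p₁, p₂ with components (cos φ cos λ, cos φ sin λ, sin φ).
The central angle between the endpoints is δ = arccos(p₁·p₂) ≈ 1.199 rad (68.7°).
Interpolate at f = 1/2 with slerp weights a = sin((1−f)δ)/sin δ ≈ 0.606, b = sin(fδ)/sin δ ≈ 0.606.
p = a·p₁ + b·p₂ ≈ (-0.591, -0.491, 0.640); φ = arcsin(p_z) ≈ 39.82°, λ = atan2(p_y, p_x) ≈ -140.29°.

≈ lat 39.8°N, lon 140.3°W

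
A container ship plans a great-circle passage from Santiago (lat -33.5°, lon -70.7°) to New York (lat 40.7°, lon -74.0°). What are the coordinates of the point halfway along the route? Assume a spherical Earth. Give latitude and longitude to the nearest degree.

Write both endpoints as unit vectors p₁, p₂ with components (cos φ cos λ, cos φ sin λ, sin φ).
The central angle between the endpoints is δ = arccos(p₁·p₂) ≈ 1.296 rad (74.3°).
Interpolate at f = 1/2 with slerp weights a = sin((1−f)δ)/sin δ ≈ 0.627, b = sin(fδ)/sin δ ≈ 0.627.
p = a·p₁ + b·p₂ ≈ (0.304, -0.951, 0.063); φ = arcsin(p_z) ≈ 3.60°, λ = atan2(p_y, p_x) ≈ -72.27°.

≈ lat 4°, lon -72°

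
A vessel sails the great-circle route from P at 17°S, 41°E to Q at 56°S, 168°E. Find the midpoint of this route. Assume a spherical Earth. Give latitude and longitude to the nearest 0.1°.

≈ 55.7°S, 76.8°E

Write both endpoints as unit vectors p₁, p₂ with components (cos φ cos λ, cos φ sin λ, sin φ).
The central angle between the endpoints is δ = arccos(p₁·p₂) ≈ 1.650 rad (94.6°).
Interpolate at f = 1/2 with slerp weights a = sin((1−f)δ)/sin δ ≈ 0.737, b = sin(fδ)/sin δ ≈ 0.737.
p = a·p₁ + b·p₂ ≈ (0.129, 0.548, -0.826); φ = arcsin(p_z) ≈ -55.74°, λ = atan2(p_y, p_x) ≈ 76.78°.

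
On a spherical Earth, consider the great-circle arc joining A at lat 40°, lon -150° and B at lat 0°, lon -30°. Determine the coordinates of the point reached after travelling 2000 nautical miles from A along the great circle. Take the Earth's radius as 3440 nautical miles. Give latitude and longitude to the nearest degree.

≈ lat 43°, lon -105°

Convert each endpoint to a unit vector on the sphere (x = cos φ cos λ, y = cos φ sin λ, z = sin φ).
The central angle between the endpoints is δ = arccos(p₁·p₂) ≈ 1.964 rad (112.5°). The total great-circle distance is δ·R ≈ 1.964 × 3440 ≈ 6756 nmi, so the target fraction is f = 2000/6756 ≈ 0.296.
Interpolate at f ≈ 0.296 with slerp weights a = sin((1−f)δ)/sin δ ≈ 1.063, b = sin(fδ)/sin δ ≈ 0.595.
p = a·p₁ + b·p₂ ≈ (-0.191, -0.705, 0.684); φ = arcsin(p_z) ≈ 43.12°, λ = atan2(p_y, p_x) ≈ -105.14°.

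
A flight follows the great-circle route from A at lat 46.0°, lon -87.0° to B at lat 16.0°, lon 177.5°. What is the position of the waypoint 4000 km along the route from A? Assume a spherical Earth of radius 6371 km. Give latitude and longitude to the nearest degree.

≈ lat 43°, lon -138°

From cos δ = sin φ₁ sin φ₂ + cos φ₁ cos φ₂ cos Δλ, the central angle is δ ≈ 1.436 rad (82.3°). The total great-circle distance is δ·R ≈ 1.436 × 6371 ≈ 9149 km, so the target fraction is f = 4000/9149 ≈ 0.437.
Interpolate at f ≈ 0.437 with slerp weights a = sin((1−f)δ)/sin δ ≈ 0.730, b = sin(fδ)/sin δ ≈ 0.593.
p = a·p₁ + b·p₂ ≈ (-0.543, -0.481, 0.688); φ = arcsin(p_z) ≈ 43.50°, λ = atan2(p_y, p_x) ≈ -138.43°.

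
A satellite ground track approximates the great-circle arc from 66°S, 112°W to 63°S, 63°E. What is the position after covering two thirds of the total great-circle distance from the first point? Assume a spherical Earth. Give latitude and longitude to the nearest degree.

Convert each endpoint to a unit vector on the sphere (x = cos φ cos λ, y = cos φ sin λ, z = sin φ).
The central angle between the endpoints is δ = arccos(p₁·p₂) ≈ 0.889 rad (50.9°).
Interpolate at f = 2/3 with slerp weights a = sin((1−f)δ)/sin δ ≈ 0.376, b = sin(fδ)/sin δ ≈ 0.719.
p = a·p₁ + b·p₂ ≈ (0.091, 0.149, -0.985); φ = arcsin(p_z) ≈ -79.94°, λ = atan2(p_y, p_x) ≈ 58.62°.

≈ 80°S, 59°E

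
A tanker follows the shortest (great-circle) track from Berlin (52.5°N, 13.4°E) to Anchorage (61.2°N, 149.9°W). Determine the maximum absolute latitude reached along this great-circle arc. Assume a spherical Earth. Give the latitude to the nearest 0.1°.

The great circle lies in the plane with unit normal n̂ = (p₁ × p₂)/|p₁ × p₂|.
Here n̂_z ≈ -0.093; the vertex latitude is φ_max = arccos|n̂_z| ≈ 84.7°.
Check via Clairaut: cos φ_max = |cos φ₁| · sin C = cos(52.5°)·sin(8.7°) ≈ 0.093, again giving ≈ 84.7°.

≈ 84.7°N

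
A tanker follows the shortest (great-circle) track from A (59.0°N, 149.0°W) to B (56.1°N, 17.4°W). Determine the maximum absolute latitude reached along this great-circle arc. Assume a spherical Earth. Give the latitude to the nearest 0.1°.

The great circle lies in the plane with unit normal n̂ = (p₁ × p₂)/|p₁ × p₂|.
Here n̂_z ≈ +0.252; the vertex latitude is φ_max = arccos|n̂_z| ≈ 75.4°.
Check via Clairaut: cos φ_max = |cos φ₁| · sin C = cos(59.0°)·sin(29.2°) ≈ 0.252, again giving ≈ 75.4°.

≈ 75.4°N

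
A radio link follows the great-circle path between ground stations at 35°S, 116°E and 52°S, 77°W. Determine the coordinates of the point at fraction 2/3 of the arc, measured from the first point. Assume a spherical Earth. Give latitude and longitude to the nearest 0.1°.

Convert each endpoint to a unit vector on the sphere (x = cos φ cos λ, y = cos φ sin λ, z = sin φ).
The central angle between the endpoints is δ = arccos(p₁·p₂) ≈ 1.610 rad (92.3°).
Interpolate at f = 2/3 with slerp weights a = sin((1−f)δ)/sin δ ≈ 0.512, b = sin(fδ)/sin δ ≈ 0.880.
p = a·p₁ + b·p₂ ≈ (-0.062, -0.151, -0.987); φ = arcsin(p_z) ≈ -80.61°, λ = atan2(p_y, p_x) ≈ -112.32°.

≈ 80.6°S, 112.3°W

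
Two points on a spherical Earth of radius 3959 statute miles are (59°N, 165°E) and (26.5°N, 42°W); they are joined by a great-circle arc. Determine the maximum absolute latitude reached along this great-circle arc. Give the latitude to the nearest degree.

The great circle lies in the plane with unit normal n̂ = (p₁ × p₂)/|p₁ × p₂|.
Here n̂_z ≈ +0.209; the vertex latitude is φ_max = arccos|n̂_z| ≈ 77.9°.

≈ 78°N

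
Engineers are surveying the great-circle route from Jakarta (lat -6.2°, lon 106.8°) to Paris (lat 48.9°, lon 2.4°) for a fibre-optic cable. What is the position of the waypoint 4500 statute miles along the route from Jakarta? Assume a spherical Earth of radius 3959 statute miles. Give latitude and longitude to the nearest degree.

The haversine formula gives a central angle δ ≈ 1.817 rad (104.1°) between the endpoints. The total great-circle distance is δ·R ≈ 1.817 × 3959 ≈ 7194 mi, so the target fraction is f = 4500/7194 ≈ 0.625.
Interpolate at f ≈ 0.625 with slerp weights a = sin((1−f)δ)/sin δ ≈ 0.649, b = sin(fδ)/sin δ ≈ 0.935.
p = a·p₁ + b·p₂ ≈ (0.428, 0.643, 0.635); φ = arcsin(p_z) ≈ 39.41°, λ = atan2(p_y, p_x) ≈ 56.36°.

≈ lat 39°, lon 56°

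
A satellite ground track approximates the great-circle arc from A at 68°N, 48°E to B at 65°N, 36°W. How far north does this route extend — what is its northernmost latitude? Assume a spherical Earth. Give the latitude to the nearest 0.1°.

The great circle lies in the plane with unit normal n̂ = (p₁ × p₂)/|p₁ × p₂|.
Here n̂_z ≈ -0.305; the vertex latitude is φ_max = arccos|n̂_z| ≈ 72.2°.
Check via Clairaut: cos φ_max = |cos φ₁| · sin C = cos(68.0°)·sin(54.6°) ≈ 0.305, again giving ≈ 72.2°.

≈ 72.2°N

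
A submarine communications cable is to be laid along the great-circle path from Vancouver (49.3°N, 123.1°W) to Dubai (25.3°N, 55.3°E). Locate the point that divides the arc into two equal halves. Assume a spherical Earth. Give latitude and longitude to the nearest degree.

≈ (78°N, 51°E)

Write both endpoints as unit vectors p₁, p₂ with components (cos φ cos λ, cos φ sin λ, sin φ).
The central angle between the endpoints is δ = arccos(p₁·p₂) ≈ 1.839 rad (105.4°).
Interpolate at f = 1/2 with slerp weights a = sin((1−f)δ)/sin δ ≈ 0.825, b = sin(fδ)/sin δ ≈ 0.825.
p = a·p₁ + b·p₂ ≈ (0.131, 0.163, 0.978); φ = arcsin(p_z) ≈ 77.96°, λ = atan2(p_y, p_x) ≈ 51.17°.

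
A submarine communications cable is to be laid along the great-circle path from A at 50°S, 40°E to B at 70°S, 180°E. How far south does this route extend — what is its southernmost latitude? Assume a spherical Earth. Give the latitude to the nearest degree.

≈ 80°S

The great circle lies in the plane with unit normal n̂ = (p₁ × p₂)/|p₁ × p₂|.
Here n̂_z ≈ +0.169; the vertex latitude is φ_max = arccos|n̂_z| ≈ 80.2°.
Check via Clairaut: cos φ_max = |cos φ₁| · sin C = cos(50.0°)·sin(164.7°) ≈ 0.169, again giving ≈ 80.2°.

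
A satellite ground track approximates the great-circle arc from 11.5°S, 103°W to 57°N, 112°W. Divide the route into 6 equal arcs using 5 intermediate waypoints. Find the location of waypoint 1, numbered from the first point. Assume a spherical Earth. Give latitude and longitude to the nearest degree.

≈ 0°N, 104°W

From cos δ = sin φ₁ sin φ₂ + cos φ₁ cos φ₂ cos Δλ, the central angle is δ ≈ 1.203 rad (68.9°).
Interpolate at f = 1/6 with slerp weights a = sin((1−f)δ)/sin δ ≈ 0.903, b = sin(fδ)/sin δ ≈ 0.213.
p = a·p₁ + b·p₂ ≈ (-0.243, -0.970, -0.001); φ = arcsin(p_z) ≈ -0.06°, λ = atan2(p_y, p_x) ≈ -104.04°.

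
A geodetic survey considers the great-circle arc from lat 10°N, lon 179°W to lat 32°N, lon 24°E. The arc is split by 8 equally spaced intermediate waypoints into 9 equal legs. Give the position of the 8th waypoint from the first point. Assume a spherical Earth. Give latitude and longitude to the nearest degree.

Convert each endpoint to a unit vector on the sphere (x = cos φ cos λ, y = cos φ sin λ, z = sin φ).
The central angle between the endpoints is δ = arccos(p₁·p₂) ≈ 2.314 rad (132.6°).
Interpolate at f = 8/9 with slerp weights a = sin((1−f)δ)/sin δ ≈ 0.345, b = sin(fδ)/sin δ ≈ 1.201.
p = a·p₁ + b·p₂ ≈ (0.590, 0.408, 0.696); φ = arcsin(p_z) ≈ 44.14°, λ = atan2(p_y, p_x) ≈ 34.67°.

≈ lat 44°N, lon 35°E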